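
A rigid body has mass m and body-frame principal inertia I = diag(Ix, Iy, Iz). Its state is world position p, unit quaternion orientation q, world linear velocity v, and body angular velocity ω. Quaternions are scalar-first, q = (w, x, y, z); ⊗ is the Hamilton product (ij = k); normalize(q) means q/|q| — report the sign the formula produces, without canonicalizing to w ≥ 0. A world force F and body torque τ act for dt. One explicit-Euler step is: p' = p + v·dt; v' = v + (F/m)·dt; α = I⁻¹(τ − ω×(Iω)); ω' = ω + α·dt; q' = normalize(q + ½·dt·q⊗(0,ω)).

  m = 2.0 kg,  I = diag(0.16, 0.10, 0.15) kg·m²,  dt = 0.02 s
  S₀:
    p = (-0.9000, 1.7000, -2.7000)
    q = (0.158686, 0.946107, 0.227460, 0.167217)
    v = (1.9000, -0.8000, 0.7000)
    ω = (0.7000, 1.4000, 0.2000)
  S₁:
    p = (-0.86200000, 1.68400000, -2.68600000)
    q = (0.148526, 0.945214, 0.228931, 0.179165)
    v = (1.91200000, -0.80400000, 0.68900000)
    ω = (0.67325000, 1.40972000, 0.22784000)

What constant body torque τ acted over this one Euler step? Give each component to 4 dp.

τ = (-0.2000, 0.0500, 0.1500)

rate change Δω = (-0.02675000, 0.00972000, 0.02784000)
ω₀×(Iω₀) = (0.0140, 0.0014, -0.0588)
applied torque τ = (-0.2000, 0.0500, 0.1500)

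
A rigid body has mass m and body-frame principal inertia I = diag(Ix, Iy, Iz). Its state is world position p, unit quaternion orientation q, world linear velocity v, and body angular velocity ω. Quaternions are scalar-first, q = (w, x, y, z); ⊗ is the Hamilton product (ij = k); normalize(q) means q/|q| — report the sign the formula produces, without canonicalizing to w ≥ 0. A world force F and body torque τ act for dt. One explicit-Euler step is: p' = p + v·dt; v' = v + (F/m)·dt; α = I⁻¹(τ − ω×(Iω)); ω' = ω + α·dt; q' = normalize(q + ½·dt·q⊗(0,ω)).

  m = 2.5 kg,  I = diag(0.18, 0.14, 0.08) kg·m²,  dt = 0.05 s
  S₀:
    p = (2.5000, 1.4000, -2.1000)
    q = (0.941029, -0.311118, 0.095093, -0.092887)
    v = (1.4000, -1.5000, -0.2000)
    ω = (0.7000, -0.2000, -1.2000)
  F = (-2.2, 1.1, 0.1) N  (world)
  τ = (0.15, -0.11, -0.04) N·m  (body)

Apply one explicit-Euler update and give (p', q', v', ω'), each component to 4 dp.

p' = (2.5700, 1.3250, -2.1100)
q' = (0.9436, -0.2978, 0.0794, -0.1212)
v' = (1.3560, -1.4780, -0.1980)
ω' = (0.7457, -0.2093, -1.2285)

new position p' = (2.5700, 1.3250, -2.1100)
v' = v + a·dt = (1.3560, -1.4780, -0.1980)
precession coupling ω×(Iω) = (-0.0144, -0.0840, 0.0056)
α = I⁻¹(τ − ω×Iω) = (0.9133, -0.1857, -0.5700)
ω' = ω + α·dt = (0.7457, -0.2093, -1.2285)
2q̇ = q⊗(0,ω) = (0.1253368, 0.5260313, -0.6265683, -1.1335763)
q' = normalize(q + ½dt·q⊗(0,ω)) = (0.9436, -0.2978, 0.0794, -0.1212)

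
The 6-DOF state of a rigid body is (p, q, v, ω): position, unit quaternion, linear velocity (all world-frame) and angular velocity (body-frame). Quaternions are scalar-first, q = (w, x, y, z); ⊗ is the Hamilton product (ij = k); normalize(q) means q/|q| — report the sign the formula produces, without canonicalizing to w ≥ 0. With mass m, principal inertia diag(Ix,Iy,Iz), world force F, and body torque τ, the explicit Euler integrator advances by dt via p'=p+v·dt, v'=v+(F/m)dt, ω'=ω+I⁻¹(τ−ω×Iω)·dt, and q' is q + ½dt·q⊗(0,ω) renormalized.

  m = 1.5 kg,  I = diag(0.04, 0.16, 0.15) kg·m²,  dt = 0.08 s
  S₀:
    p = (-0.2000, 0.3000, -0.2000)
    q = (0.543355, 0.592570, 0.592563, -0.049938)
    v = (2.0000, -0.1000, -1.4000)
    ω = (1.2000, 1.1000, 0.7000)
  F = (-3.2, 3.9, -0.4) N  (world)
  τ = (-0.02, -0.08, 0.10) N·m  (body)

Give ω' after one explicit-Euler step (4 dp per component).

ω×(Iω) gyroscopic = (-0.0077, -0.0924, 0.1584)
angular accel α = (-0.3075, 0.0775, -0.3893)
new body rate ω' = (1.1754, 1.1062, 0.6689)

ω' = (1.1754, 1.1062, 0.6689)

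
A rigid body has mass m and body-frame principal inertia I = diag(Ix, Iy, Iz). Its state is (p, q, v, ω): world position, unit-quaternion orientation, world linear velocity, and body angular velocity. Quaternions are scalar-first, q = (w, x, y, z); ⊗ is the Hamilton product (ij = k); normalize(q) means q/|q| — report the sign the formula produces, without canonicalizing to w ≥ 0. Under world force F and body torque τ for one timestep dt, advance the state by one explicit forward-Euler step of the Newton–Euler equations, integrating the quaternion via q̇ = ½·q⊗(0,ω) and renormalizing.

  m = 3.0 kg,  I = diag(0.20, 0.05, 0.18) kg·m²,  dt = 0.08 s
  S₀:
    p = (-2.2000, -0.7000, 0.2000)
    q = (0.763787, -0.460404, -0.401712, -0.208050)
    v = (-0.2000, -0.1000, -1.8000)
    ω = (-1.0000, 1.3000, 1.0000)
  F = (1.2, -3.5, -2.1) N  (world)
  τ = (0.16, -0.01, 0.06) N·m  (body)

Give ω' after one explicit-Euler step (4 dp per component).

ω' = (-1.0036, 1.3160, 0.9400)

ω×(Iω) gyroscopic = (0.1690, -0.0200, 0.1950)
(τ − ω×Iω)/I = (-0.0450, 0.2000, -0.7500)
ω' = ω + α·dt = (-1.0036, 1.3160, 0.9400)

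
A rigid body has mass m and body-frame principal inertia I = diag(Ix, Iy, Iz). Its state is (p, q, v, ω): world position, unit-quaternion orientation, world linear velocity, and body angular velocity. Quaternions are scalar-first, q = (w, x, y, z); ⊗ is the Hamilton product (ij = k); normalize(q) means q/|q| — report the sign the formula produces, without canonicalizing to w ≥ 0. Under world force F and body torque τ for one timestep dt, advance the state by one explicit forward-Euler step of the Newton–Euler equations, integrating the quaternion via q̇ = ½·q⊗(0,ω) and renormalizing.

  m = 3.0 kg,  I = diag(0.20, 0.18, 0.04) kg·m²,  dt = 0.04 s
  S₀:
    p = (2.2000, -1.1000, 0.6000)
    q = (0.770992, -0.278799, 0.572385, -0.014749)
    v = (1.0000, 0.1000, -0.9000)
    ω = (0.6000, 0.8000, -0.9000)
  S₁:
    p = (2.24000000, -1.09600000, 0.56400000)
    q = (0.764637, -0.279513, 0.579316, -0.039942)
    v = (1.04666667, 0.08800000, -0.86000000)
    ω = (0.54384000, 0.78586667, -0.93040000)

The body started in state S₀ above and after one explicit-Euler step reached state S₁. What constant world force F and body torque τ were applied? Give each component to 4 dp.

F = (3.5000, -0.9000, 3.0000)
τ = (-0.1800, -0.1500, -0.0400)

Δω = ω₁−ω₀ = (-0.05616000, -0.01413333, -0.03040000)
I·α + gyro = (-0.1800, -0.1500, -0.0400)
v₁ − v₀ = (0.04666667, -0.01200000, 0.04000000)
m·(v₁−v₀)/dt = (3.5000, -0.9000, 3.0000)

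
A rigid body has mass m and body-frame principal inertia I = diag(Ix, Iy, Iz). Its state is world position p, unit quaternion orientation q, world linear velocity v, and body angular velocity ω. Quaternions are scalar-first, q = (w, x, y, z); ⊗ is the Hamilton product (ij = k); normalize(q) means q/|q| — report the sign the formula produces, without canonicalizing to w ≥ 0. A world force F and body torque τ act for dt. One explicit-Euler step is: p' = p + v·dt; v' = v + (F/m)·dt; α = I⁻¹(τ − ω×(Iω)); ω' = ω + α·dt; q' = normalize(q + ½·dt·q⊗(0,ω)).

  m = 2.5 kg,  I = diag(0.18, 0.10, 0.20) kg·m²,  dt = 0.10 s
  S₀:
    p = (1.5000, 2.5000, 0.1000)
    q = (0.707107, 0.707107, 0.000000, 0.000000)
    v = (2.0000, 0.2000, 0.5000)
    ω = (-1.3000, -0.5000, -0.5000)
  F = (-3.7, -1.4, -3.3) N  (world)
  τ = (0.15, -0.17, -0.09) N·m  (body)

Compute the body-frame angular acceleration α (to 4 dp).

α = (0.6944, -1.5700, -0.1900)

gyro term ω×Iω = (0.0250, -0.0130, -0.0520)
α = I⁻¹(τ − ω×Iω) = (0.6944, -1.5700, -0.1900)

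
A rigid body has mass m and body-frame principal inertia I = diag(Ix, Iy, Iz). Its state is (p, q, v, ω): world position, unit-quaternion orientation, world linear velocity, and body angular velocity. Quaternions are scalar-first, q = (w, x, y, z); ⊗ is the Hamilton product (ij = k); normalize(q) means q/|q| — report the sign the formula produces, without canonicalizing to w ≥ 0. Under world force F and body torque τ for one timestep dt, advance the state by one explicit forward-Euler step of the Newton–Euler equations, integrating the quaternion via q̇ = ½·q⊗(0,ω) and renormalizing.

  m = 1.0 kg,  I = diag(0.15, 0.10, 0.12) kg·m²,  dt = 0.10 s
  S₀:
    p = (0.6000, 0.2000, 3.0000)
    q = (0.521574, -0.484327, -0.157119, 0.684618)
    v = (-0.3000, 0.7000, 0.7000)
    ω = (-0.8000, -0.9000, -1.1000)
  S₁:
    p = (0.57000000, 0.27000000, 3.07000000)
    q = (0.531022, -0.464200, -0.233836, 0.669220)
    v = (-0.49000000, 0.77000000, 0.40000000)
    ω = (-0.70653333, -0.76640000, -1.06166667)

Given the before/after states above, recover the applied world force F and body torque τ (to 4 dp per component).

F = (-1.9000, 0.7000, -3.0000)
τ = (0.1600, 0.1600, 0.0100)

Δω = ω₁−ω₀ = (0.09346667, 0.13360000, 0.03833333)
I·α + gyro = (0.1600, 0.1600, 0.0100)
velocity change Δv = (-0.19000000, 0.07000000, -0.30000000)
applied force F = (-1.9000, 0.7000, -3.0000)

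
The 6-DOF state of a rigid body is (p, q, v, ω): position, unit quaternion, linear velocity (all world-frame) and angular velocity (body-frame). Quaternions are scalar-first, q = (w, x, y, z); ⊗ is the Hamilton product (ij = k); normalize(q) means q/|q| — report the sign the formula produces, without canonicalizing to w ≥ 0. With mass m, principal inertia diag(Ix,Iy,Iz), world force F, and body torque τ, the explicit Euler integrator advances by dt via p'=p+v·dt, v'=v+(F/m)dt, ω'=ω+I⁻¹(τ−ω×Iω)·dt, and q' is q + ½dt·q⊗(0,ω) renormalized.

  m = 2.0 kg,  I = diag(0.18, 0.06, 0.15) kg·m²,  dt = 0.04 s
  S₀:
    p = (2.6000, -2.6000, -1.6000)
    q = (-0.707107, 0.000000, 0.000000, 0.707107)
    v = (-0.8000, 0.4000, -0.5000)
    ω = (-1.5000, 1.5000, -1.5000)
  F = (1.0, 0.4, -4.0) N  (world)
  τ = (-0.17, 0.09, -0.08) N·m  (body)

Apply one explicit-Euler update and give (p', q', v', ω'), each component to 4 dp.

ω×(Iω) gyroscopic = (-0.2025, 0.0675, 0.2700)
(τ − ω×Iω)/I = (0.1806, 0.3750, -2.3333)
ω' = ω + α·dt = (-1.4928, 1.5150, -1.5933)
Hamilton product q⊗(0,ω) = (1.0606605, 0.0000000, -2.1213210, 1.0606605)
updated quaternion q' = (-0.6850, 0.0000, -0.0424, 0.7273)
a = (0.5000, 0.2000, -2.0000)
p' = p + v·dt = (2.5680, -2.5840, -1.6200)
v + (F/m)dt = (-0.7800, 0.4080, -0.5800)

p' = (2.5680, -2.5840, -1.6200)
q' = (-0.6850, 0.0000, -0.0424, 0.7273)
v' = (-0.7800, 0.4080, -0.5800)
ω' = (-1.4928, 1.5150, -1.5933)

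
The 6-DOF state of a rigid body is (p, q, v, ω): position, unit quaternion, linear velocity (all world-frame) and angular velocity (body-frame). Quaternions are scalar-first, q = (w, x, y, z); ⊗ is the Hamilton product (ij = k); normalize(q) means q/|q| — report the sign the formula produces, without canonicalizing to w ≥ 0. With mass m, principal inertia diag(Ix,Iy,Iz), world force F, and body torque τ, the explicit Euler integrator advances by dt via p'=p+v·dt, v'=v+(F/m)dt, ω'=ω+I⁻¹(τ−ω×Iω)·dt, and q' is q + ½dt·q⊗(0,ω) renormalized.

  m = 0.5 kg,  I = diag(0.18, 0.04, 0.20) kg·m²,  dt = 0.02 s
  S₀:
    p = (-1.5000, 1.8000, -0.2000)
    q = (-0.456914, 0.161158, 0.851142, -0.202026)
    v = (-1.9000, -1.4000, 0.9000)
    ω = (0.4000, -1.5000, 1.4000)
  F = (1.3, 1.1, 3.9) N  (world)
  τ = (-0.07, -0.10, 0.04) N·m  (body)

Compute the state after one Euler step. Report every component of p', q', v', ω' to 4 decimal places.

linear accel F/m = (2.6000, 2.2000, 7.8000)
new position p' = (-1.5380, 1.7720, -0.1820)
v + (F/m)dt = (-1.8480, -1.3560, 1.0560)
gyro term ω×Iω = (-0.3360, -0.0112, 0.0840)
angular accel α = (1.4778, -2.2200, -0.2200)
new body rate ω' = (0.4296, -1.5444, 1.3956)
q⊗(0,ω) = (1.4950862, 0.7057942, 0.3789394, -1.2218734)
updated quaternion q' = (-0.4419, 0.1682, 0.8547, -0.2142)

p' = (-1.5380, 1.7720, -0.1820)
q' = (-0.4419, 0.1682, 0.8547, -0.2142)
v' = (-1.8480, -1.3560, 1.0560)
ω' = (0.4296, -1.5444, 1.3956)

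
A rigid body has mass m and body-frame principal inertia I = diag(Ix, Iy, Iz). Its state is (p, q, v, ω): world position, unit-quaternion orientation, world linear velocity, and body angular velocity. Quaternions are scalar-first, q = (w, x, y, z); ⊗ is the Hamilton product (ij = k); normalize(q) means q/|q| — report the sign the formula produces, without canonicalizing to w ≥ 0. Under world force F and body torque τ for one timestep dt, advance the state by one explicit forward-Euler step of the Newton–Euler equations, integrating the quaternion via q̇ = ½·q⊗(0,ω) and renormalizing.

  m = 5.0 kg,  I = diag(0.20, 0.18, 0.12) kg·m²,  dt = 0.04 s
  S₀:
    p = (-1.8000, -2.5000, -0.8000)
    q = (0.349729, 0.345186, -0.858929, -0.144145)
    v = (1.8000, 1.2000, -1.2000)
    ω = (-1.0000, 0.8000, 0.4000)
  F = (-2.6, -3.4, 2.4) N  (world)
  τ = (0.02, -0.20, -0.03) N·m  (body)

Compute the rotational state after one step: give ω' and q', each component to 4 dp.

ω' = (-0.9922, 0.7627, 0.3847)
q' = (0.3714, 0.3335, -0.8529, -0.1529)

gyro term ω×Iω = (-0.0192, -0.0320, 0.0160)
α = I⁻¹(τ − ω×Iω) = (0.1960, -0.9333, -0.3833)
ω' = ω + α·dt = (-0.9922, 0.7627, 0.3847)
Hamilton product q⊗(0,ω) = (1.0899872, -0.5779846, 0.2858538, -0.4428886)
q' = normalize(q + ½dt·q⊗(0,ω)) = (0.3714, 0.3335, -0.8529, -0.1529)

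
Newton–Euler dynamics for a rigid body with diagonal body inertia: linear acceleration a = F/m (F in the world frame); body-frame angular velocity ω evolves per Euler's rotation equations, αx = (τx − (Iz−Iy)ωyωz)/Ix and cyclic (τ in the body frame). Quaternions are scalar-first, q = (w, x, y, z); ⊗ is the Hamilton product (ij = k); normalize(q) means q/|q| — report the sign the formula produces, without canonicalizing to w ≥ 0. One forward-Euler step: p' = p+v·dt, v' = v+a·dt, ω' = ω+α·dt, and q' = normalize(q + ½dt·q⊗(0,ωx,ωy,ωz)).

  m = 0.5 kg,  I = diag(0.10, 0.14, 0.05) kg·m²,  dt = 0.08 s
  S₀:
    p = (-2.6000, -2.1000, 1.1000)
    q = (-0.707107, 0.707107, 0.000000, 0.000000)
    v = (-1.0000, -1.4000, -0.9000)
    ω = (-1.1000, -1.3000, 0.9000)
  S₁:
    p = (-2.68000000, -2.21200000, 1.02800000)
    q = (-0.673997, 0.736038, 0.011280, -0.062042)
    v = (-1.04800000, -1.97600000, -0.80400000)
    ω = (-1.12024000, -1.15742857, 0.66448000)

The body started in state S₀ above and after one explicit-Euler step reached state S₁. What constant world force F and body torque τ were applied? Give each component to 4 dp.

F = (-0.3000, -3.6000, 0.6000)
τ = (0.0800, 0.2000, -0.0900)

velocity change Δv = (-0.04800000, -0.57600000, 0.09600000)
F = m·Δv/dt = (-0.3000, -3.6000, 0.6000)
rate change Δω = (-0.02024000, 0.14257143, -0.23552000)
gyro term ω₀×Iω₀ = (0.1053, -0.0495, 0.0572)
τ = I·(Δω/dt) + ω₀×(Iω₀) = (0.0800, 0.2000, -0.0900)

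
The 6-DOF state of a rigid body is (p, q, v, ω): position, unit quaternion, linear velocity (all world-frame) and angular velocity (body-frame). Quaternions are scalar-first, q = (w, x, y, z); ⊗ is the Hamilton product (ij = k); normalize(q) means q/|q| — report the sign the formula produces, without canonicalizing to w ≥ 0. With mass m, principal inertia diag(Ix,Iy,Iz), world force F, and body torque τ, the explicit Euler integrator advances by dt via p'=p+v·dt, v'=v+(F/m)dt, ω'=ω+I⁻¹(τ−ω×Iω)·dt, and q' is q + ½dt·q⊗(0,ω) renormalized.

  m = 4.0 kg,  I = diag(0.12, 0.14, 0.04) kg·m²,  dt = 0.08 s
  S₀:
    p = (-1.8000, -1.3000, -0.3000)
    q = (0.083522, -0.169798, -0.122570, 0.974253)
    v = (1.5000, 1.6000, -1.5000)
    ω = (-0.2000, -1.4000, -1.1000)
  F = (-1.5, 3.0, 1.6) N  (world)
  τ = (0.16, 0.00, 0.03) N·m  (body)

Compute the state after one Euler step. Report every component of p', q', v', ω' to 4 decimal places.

p' = (-1.6800, -1.1720, -0.4200)
q' = (0.1179, -0.1102, -0.1421, 0.9766)
v' = (1.4700, 1.6600, -1.4680)
ω' = (0.0093, -1.4101, -1.0512)

a = F/m = (-0.3750, 0.7500, 0.4000)
p' = p + v·dt = (-1.6800, -1.1720, -0.4200)
v + (F/m)dt = (1.4700, 1.6600, -1.4680)
precession coupling ω×(Iω) = (-0.1540, 0.0176, 0.0056)
α = I⁻¹(τ − ω×Iω) = (2.6167, -0.1257, 0.6100)
new body rate ω' = (0.0093, -1.4101, -1.0512)
q⊗(0,ω) = (0.8661207, 1.4820768, -0.4985592, 0.1213290)
updated quaternion q' = (0.1179, -0.1102, -0.1421, 0.9766)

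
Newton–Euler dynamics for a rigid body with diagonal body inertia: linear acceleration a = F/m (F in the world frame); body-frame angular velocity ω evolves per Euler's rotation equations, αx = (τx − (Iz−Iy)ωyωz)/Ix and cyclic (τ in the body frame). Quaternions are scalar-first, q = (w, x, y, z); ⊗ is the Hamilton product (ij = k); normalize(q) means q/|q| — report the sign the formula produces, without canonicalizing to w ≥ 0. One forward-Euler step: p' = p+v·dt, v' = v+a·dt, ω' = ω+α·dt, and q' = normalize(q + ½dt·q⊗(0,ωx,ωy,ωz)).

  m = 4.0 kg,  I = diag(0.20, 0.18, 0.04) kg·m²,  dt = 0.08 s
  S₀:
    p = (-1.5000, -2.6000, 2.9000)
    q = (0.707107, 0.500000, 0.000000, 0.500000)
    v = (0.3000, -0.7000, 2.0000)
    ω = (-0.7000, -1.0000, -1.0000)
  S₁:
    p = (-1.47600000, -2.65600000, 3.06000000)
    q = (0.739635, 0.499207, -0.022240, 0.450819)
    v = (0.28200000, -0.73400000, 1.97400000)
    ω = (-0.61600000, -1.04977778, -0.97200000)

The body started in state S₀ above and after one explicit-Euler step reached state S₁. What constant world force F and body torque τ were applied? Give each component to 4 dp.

F = (-0.9000, -1.7000, -1.3000)
τ = (0.0700, 0.0000, 0.0000)

rate change Δω = (0.08400000, -0.04977778, 0.02800000)
precession coupling = (-0.1400, 0.1120, -0.0140)
τ = I·(Δω/dt) + ω₀×(Iω₀) = (0.0700, 0.0000, 0.0000)
v₁ − v₀ = (-0.01800000, -0.03400000, -0.02600000)
m·(v₁−v₀)/dt = (-0.9000, -1.7000, -1.3000)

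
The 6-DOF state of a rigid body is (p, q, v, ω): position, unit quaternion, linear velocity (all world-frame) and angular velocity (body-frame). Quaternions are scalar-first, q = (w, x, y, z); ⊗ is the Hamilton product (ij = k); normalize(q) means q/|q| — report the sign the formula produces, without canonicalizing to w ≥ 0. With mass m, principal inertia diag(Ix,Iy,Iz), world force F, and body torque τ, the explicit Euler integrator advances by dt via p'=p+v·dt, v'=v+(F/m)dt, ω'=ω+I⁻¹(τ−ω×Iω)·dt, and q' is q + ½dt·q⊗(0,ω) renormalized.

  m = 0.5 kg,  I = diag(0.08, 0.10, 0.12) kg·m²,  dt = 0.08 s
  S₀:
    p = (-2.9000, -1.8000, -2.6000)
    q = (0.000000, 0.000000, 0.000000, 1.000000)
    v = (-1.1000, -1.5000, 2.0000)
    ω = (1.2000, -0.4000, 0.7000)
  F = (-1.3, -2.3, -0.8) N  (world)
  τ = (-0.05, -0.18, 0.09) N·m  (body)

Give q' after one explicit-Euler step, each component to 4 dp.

q' = (-0.0280, 0.0160, 0.0479, 0.9983)

q⊗(0,ω) = (-0.7000000, 0.4000000, 1.2000000, 0.0000000)
q + ½dt·q⊗(0,ω), renormalized = (-0.0280, 0.0160, 0.0479, 0.9983)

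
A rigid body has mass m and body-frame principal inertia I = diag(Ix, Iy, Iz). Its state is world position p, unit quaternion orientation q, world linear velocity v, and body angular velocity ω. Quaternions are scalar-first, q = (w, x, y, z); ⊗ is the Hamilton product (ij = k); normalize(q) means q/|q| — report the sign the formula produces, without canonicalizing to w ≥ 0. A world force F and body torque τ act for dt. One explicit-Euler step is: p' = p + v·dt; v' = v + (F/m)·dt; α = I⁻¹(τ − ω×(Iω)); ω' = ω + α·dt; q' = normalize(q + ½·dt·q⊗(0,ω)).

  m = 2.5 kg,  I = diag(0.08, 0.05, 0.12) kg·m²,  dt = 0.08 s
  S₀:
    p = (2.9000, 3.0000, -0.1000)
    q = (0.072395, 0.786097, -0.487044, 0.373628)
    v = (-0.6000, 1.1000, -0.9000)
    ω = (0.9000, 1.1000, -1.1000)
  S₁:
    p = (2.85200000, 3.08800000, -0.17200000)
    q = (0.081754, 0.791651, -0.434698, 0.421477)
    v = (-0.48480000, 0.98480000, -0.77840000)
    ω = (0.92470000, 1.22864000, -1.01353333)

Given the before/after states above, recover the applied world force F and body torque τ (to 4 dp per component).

F = (3.6000, -3.6000, 3.8000)
τ = (-0.0600, 0.1200, 0.1000)

rate change Δω = (0.02470000, 0.12864000, 0.08646667)
ω₀×(Iω₀) = (-0.0847, 0.0396, -0.0297)
I·α + gyro = (-0.0600, 0.1200, 0.1000)
velocity change Δv = (0.11520000, -0.11520000, 0.12160000)
F = m·Δv/dt = (3.6000, -3.6000, 3.8000)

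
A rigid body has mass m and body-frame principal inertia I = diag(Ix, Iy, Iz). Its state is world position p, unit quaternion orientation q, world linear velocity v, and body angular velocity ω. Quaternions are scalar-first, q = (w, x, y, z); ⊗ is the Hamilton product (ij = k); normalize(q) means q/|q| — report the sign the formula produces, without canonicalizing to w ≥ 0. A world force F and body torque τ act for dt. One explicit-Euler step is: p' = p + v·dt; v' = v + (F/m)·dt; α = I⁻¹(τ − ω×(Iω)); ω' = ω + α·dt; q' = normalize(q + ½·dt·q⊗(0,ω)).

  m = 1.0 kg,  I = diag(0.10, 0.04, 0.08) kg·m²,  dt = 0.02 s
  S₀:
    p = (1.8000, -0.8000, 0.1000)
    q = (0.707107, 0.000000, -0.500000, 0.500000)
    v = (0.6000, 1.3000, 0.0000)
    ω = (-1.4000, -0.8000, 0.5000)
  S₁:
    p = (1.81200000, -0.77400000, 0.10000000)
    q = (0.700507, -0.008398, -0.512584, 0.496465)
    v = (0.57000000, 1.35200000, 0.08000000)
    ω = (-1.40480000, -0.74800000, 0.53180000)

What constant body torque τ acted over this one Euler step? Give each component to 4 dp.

τ = (-0.0400, 0.0900, 0.0600)

rate change Δω = (-0.00480000, 0.05200000, 0.03180000)
I·α + gyro = (-0.0400, 0.0900, 0.0600)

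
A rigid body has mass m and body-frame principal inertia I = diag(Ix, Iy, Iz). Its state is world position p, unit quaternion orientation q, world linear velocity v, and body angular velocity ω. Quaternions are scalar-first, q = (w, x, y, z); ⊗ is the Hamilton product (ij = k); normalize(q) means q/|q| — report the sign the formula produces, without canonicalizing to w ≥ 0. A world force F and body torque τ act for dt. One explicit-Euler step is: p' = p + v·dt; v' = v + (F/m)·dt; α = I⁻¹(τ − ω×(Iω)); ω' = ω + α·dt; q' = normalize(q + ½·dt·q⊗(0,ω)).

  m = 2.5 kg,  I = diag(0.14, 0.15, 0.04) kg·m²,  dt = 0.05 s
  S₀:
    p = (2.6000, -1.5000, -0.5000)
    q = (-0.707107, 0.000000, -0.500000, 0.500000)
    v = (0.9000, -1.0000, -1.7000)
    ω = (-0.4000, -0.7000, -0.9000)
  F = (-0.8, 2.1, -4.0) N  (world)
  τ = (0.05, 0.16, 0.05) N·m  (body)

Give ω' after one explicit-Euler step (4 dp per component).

ω' = (-0.3574, -0.6587, -0.8410)

precession coupling ω×(Iω) = (-0.0693, 0.0360, 0.0028)
α = I⁻¹(τ − ω×Iω) = (0.8521, 0.8267, 1.1800)
ω' = ω + α·dt = (-0.3574, -0.6587, -0.8410)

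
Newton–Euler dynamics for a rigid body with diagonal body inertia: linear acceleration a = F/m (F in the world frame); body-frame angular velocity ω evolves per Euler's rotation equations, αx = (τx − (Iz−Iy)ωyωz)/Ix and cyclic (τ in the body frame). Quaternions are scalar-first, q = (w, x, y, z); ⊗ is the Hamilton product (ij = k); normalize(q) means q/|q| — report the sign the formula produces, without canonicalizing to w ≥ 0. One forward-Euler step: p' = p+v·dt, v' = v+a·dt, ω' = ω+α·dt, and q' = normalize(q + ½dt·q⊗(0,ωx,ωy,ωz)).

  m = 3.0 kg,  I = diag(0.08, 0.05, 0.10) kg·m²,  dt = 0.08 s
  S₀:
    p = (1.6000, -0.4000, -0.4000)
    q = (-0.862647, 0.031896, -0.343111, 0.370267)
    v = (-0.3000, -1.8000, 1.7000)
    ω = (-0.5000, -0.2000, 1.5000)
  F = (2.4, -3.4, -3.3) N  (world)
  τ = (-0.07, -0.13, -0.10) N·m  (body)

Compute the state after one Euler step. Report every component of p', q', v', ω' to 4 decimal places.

ω×(Iω) gyroscopic = (-0.0150, 0.0150, -0.0030)
α = I⁻¹(τ − ω×Iω) = (-0.6875, -2.9000, -0.9700)
new body rate ω' = (-0.5550, -0.4320, 1.4224)
Hamilton product q⊗(0,ω) = (-0.6080747, -0.0092896, -0.0604481, -1.4719052)
updated quaternion q' = (-0.8852, 0.0315, -0.3448, 0.3108)
p' = p + v·dt = (1.5760, -0.5440, -0.2640)
v + (F/m)dt = (-0.2360, -1.8907, 1.6120)

p' = (1.5760, -0.5440, -0.2640)
q' = (-0.8852, 0.0315, -0.3448, 0.3108)
v' = (-0.2360, -1.8907, 1.6120)
ω' = (-0.5550, -0.4320, 1.4224)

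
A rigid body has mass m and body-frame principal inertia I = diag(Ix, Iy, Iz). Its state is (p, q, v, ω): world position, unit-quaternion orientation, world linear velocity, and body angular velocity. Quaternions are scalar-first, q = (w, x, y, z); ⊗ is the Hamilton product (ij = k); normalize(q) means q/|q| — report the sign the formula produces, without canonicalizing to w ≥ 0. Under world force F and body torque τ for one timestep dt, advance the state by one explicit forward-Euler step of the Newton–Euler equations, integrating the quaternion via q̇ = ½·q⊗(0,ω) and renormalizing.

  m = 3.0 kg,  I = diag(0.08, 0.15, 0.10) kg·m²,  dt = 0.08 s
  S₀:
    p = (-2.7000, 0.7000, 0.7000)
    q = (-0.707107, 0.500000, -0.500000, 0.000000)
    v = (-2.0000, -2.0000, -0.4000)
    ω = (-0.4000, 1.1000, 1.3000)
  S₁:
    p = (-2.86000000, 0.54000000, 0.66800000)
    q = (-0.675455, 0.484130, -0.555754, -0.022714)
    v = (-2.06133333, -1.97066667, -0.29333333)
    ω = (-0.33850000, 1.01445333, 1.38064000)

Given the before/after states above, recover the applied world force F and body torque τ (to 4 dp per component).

F = (-2.3000, 1.1000, 4.0000)
τ = (-0.0100, -0.1500, 0.0700)

velocity change Δv = (-0.06133333, 0.02933333, 0.10666667)
applied force F = (-2.3000, 1.1000, 4.0000)
Δω = ω₁−ω₀ = (0.06150000, -0.08554667, 0.08064000)
I·α + gyro = (-0.0100, -0.1500, 0.0700)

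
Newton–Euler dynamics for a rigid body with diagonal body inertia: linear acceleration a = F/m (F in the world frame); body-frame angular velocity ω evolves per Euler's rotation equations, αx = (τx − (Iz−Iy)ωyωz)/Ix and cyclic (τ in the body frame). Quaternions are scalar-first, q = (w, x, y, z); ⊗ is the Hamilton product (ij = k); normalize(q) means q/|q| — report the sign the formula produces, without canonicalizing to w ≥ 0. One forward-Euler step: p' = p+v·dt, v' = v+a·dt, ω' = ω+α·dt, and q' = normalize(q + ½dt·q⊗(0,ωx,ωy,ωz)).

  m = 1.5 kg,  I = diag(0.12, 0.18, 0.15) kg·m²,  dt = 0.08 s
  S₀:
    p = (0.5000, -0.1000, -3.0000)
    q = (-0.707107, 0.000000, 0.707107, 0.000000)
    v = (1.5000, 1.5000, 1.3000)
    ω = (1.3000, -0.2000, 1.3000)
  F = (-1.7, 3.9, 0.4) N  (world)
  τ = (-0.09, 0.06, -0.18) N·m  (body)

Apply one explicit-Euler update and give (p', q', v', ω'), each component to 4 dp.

α = I⁻¹(τ − ω×Iω) = (-0.8150, 0.6150, -1.0960)
new body rate ω' = (1.2348, -0.1508, 1.2123)
2q̇ = q⊗(0,ω) = (0.1414214, 0.0000000, 0.1414214, -1.8384782)
updated quaternion q' = (-0.6995, 0.0000, 0.7108, -0.0733)
p + v·dt = (0.6200, 0.0200, -2.8960)
v + (F/m)dt = (1.4093, 1.7080, 1.3213)

p' = (0.6200, 0.0200, -2.8960)
q' = (-0.6995, 0.0000, 0.7108, -0.0733)
v' = (1.4093, 1.7080, 1.3213)
ω' = (1.2348, -0.1508, 1.2123)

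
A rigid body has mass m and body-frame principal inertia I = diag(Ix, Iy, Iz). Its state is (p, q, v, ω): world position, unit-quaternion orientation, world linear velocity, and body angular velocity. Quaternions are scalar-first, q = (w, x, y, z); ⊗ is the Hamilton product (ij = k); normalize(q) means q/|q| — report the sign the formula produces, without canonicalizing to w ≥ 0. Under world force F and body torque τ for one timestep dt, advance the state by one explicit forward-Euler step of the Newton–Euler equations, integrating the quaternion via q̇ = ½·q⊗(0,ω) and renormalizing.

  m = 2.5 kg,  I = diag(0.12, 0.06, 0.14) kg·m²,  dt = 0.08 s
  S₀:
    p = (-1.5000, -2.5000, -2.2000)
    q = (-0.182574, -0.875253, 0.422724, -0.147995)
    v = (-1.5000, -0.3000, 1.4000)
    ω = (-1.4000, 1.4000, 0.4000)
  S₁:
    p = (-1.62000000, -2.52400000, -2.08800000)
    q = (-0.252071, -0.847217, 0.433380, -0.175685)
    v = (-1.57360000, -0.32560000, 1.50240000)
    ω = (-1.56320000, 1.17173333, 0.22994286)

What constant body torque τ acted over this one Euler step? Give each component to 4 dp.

τ = (-0.2000, -0.1600, -0.1800)

ω₁ − ω₀ = (-0.16320000, -0.22826667, -0.17005714)
applied torque τ = (-0.2000, -0.1600, -0.1800)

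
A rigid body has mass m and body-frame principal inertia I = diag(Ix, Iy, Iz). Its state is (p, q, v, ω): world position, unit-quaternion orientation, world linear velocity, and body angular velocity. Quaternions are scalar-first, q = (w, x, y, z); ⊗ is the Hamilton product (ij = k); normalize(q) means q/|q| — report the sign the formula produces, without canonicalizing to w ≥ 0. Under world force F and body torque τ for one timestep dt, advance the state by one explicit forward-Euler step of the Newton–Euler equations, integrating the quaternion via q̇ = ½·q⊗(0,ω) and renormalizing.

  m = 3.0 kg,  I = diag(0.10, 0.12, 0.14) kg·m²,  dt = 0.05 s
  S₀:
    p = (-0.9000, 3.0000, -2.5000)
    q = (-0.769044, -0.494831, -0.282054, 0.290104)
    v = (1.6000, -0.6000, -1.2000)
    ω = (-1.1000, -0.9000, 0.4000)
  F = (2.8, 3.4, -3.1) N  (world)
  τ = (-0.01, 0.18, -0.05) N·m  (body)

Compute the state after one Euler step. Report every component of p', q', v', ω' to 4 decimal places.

p' = (-0.8200, 2.9700, -2.5600)
q' = (-0.7914, -0.4697, -0.2676, 0.2856)
v' = (1.6467, -0.5433, -1.2517)
ω' = (-1.1014, -0.8323, 0.3751)

p + v·dt = (-0.8200, 2.9700, -2.5600)
v + (F/m)dt = (1.6467, -0.5433, -1.2517)
(τ − ω×Iω)/I = (-0.0280, 1.3533, -0.4986)
new body rate ω' = (-1.1014, -0.8323, 0.3751)
2q̇ = q⊗(0,ω) = (-0.9142043, 0.9942204, 0.5709576, -0.1725291)
q' = normalize(q + ½dt·q⊗(0,ω)) = (-0.7914, -0.4697, -0.2676, 0.2856)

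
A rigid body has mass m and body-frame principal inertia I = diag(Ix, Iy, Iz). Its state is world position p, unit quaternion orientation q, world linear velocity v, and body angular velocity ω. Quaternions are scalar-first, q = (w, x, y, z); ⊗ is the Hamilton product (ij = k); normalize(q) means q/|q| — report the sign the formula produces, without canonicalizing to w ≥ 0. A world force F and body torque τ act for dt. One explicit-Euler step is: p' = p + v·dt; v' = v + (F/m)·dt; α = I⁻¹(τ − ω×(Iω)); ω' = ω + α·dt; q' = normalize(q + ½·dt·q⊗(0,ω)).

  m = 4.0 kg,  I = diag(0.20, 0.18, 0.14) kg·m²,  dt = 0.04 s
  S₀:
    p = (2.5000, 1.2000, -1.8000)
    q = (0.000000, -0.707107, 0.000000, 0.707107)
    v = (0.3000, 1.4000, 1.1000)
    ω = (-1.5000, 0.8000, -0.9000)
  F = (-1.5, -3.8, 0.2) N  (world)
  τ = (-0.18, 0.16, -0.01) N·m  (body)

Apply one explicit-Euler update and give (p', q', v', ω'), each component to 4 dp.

p' = (2.5120, 1.2560, -1.7560)
q' = (-0.0085, -0.7179, -0.0339, 0.6953)
v' = (0.2850, 1.3620, 1.1020)
ω' = (-1.5418, 0.8176, -0.9097)

p' = p + v·dt = (2.5120, 1.2560, -1.7560)
new velocity v' = (0.2850, 1.3620, 1.1020)
angular accel α = (-1.0440, 0.4389, -0.2429)
new body rate ω' = (-1.5418, 0.8176, -0.9097)
q⊗(0,ω) = (-0.4242642, -0.5656856, -1.6970568, -0.5656856)
q' = normalize(q + ½dt·q⊗(0,ω)) = (-0.0085, -0.7179, -0.0339, 0.6953)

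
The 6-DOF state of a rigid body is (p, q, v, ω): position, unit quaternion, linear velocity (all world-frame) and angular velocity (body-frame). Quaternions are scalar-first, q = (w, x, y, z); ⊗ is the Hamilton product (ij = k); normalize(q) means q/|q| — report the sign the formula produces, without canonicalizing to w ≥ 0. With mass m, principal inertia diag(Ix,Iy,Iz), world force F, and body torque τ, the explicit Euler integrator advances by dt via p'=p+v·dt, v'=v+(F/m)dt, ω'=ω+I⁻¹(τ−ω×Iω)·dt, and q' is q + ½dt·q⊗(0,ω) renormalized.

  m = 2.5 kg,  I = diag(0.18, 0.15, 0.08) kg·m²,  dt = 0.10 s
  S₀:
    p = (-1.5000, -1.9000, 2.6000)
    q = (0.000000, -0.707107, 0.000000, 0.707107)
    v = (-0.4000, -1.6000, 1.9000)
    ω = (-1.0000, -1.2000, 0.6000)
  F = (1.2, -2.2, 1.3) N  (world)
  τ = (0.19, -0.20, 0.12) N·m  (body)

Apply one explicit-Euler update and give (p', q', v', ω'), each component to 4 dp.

precession coupling ω×(Iω) = (0.0504, -0.0600, -0.0360)
α = I⁻¹(τ − ω×Iω) = (0.7756, -0.9333, 1.9500)
ω + α·dt = (-0.9224, -1.2933, 0.7950)
Hamilton product q⊗(0,ω) = (-1.1313712, 0.8485284, -0.2828428, 0.8485284)
updated quaternion q' = (-0.0564, -0.6624, -0.0141, 0.7469)
linear accel F/m = (0.4800, -0.8800, 0.5200)
p' = p + v·dt = (-1.5400, -2.0600, 2.7900)
v + (F/m)dt = (-0.3520, -1.6880, 1.9520)

p' = (-1.5400, -2.0600, 2.7900)
q' = (-0.0564, -0.6624, -0.0141, 0.7469)
v' = (-0.3520, -1.6880, 1.9520)
ω' = (-0.9224, -1.2933, 0.7950)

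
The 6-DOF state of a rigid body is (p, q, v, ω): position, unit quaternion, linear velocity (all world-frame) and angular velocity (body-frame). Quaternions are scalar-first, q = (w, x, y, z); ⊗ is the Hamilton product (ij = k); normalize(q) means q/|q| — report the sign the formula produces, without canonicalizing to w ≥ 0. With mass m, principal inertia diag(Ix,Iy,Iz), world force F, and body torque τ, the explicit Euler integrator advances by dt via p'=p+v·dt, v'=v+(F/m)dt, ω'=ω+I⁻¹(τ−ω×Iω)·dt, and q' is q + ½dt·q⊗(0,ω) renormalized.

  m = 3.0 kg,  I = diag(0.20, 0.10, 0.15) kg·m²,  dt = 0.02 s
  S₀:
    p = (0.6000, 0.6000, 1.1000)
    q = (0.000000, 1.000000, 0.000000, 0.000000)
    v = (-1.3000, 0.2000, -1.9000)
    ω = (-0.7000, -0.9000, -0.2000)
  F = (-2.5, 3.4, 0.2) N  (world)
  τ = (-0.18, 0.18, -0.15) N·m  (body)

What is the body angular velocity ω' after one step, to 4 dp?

gyro term ω×Iω = (0.0090, 0.0070, -0.0630)
α = I⁻¹(τ − ω×Iω) = (-0.9450, 1.7300, -0.5800)
ω' = ω + α·dt = (-0.7189, -0.8654, -0.2116)

ω' = (-0.7189, -0.8654, -0.2116)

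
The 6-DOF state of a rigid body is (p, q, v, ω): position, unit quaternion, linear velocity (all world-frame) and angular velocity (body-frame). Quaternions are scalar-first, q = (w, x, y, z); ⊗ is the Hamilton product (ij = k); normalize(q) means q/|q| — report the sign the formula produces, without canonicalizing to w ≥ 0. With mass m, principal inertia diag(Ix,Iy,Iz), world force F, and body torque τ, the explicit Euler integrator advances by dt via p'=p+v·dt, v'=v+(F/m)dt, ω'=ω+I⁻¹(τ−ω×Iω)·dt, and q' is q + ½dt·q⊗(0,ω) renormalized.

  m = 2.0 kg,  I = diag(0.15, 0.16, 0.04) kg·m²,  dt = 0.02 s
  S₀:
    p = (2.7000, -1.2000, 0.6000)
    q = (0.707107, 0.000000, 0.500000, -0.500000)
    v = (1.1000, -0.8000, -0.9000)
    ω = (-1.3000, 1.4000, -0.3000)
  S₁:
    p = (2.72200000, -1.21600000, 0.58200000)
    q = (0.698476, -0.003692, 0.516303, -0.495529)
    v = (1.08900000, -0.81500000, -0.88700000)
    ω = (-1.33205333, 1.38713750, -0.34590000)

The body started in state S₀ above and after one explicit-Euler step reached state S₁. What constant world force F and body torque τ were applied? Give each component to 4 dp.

F = (-1.1000, -1.5000, 1.3000)
τ = (-0.1900, -0.0600, -0.1100)

rate change Δω = (-0.03205333, -0.01286250, -0.04590000)
precession coupling = (0.0504, 0.0429, -0.0182)
applied torque τ = (-0.1900, -0.0600, -0.1100)
v₁ − v₀ = (-0.01100000, -0.01500000, 0.01300000)
F = m·Δv/dt = (-1.1000, -1.5000, 1.3000)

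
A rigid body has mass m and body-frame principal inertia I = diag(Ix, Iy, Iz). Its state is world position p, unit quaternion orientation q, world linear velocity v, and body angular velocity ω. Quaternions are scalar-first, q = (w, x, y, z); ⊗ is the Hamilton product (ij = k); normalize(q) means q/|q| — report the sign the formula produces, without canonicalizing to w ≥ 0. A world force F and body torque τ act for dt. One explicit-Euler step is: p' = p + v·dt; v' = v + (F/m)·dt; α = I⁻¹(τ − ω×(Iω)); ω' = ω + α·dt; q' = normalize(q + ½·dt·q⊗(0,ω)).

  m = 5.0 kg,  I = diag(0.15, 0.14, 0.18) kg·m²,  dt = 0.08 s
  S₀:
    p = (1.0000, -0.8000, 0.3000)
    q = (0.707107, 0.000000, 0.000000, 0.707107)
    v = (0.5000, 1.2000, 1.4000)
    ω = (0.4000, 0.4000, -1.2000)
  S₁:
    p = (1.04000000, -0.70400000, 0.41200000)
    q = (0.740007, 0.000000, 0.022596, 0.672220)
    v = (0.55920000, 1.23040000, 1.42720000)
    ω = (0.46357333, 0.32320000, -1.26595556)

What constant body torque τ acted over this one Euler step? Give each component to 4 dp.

τ = (0.1000, -0.1200, -0.1500)

Δω = ω₁−ω₀ = (0.06357333, -0.07680000, -0.06595556)
gyro term ω₀×Iω₀ = (-0.0192, 0.0144, -0.0016)
τ = I·(Δω/dt) + ω₀×(Iω₀) = (0.1000, -0.1200, -0.1500)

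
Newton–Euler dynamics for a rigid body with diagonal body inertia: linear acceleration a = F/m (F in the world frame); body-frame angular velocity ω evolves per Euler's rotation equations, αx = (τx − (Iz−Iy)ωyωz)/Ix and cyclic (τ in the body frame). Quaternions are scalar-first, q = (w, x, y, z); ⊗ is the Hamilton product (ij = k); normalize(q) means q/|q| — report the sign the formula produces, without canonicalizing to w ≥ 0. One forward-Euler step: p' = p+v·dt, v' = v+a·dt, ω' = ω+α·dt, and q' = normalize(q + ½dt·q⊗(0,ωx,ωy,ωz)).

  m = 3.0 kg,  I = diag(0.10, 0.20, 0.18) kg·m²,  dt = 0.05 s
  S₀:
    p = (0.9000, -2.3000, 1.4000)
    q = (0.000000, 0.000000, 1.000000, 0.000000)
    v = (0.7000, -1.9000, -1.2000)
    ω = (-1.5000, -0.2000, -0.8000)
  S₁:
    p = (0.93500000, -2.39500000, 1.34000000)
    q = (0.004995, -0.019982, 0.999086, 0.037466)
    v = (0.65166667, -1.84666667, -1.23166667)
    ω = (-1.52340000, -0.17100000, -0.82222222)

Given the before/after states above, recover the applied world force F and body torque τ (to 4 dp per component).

F = (-2.9000, 3.2000, -1.9000)
τ = (-0.0500, 0.0200, -0.0500)

v₁ − v₀ = (-0.04833333, 0.05333333, -0.03166667)
applied force F = (-2.9000, 3.2000, -1.9000)
ω₁ − ω₀ = (-0.02340000, 0.02900000, -0.02222222)
I·α + gyro = (-0.0500, 0.0200, -0.0500)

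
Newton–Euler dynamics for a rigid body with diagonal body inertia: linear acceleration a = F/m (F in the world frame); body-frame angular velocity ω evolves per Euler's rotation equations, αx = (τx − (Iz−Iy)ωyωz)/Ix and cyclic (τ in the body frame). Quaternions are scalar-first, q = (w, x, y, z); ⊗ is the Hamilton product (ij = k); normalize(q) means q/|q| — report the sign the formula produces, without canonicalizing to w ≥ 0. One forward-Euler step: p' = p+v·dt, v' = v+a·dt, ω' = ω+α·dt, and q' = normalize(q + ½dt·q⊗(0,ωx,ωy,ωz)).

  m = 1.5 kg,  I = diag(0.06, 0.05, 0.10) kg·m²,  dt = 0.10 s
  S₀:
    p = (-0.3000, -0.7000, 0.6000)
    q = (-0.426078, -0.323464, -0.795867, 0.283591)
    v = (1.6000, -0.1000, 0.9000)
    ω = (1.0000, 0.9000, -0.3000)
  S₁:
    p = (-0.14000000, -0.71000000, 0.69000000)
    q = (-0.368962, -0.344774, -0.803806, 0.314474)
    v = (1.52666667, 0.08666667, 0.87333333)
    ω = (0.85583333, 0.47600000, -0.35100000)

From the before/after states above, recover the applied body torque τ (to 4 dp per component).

ω₁ − ω₀ = (-0.14416667, -0.42400000, -0.05100000)
ω₀×(Iω₀) = (-0.0135, 0.0120, -0.0090)
applied torque τ = (-0.1000, -0.2000, -0.0600)

τ = (-0.1000, -0.2000, -0.0600)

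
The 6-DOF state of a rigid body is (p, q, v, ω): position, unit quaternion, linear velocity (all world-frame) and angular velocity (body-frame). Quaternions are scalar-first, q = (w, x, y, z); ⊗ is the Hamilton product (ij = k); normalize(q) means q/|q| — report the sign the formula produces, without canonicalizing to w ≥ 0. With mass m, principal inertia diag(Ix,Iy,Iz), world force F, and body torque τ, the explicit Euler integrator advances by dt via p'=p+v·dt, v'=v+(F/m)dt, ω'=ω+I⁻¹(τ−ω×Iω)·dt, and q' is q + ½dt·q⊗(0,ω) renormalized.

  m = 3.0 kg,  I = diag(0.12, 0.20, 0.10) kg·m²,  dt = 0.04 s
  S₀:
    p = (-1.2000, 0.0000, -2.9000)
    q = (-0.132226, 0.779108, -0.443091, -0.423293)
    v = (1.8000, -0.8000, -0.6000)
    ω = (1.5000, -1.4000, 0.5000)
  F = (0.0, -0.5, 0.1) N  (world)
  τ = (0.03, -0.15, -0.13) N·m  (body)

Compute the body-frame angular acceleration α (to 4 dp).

precession coupling ω×(Iω) = (0.0700, 0.0150, -0.1680)
α = I⁻¹(τ − ω×Iω) = (-0.3333, -0.8250, 0.3800)

α = (-0.3333, -0.8250, 0.3800)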